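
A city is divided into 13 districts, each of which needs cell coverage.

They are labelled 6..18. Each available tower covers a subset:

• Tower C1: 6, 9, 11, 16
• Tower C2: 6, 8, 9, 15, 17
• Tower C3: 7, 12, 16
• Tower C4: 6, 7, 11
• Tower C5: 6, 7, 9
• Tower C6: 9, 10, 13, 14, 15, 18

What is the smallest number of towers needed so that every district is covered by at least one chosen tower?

C2 and C3 and C4 and C6 together: C2 ∪ C3 ∪ C4 ∪ C6 = {6, 7, 8, 9, 10, 11, 12, 13, 14, 15, 16, 17, 18} — every district is covered.
Only C6 contains 10, so C6 is forced; the remaining 7 districts need at least 3 more towers (each remaining tower adds at most 3) — so at least 4 towers are needed, and 4 is optimal.

4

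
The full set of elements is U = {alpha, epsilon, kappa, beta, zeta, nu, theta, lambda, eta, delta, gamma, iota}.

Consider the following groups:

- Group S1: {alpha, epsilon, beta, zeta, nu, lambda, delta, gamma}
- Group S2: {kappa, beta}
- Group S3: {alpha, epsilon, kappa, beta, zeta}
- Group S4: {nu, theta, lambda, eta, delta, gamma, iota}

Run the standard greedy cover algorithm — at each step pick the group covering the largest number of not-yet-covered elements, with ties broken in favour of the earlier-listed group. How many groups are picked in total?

Greedy: pick S1 (covers 8 new) → pick S4 (covers 3 new) → pick S2 (covers 1 new). Total picks: 3.
(The true minimum cover uses only 2 groups, so greedy is not optimal here.)

3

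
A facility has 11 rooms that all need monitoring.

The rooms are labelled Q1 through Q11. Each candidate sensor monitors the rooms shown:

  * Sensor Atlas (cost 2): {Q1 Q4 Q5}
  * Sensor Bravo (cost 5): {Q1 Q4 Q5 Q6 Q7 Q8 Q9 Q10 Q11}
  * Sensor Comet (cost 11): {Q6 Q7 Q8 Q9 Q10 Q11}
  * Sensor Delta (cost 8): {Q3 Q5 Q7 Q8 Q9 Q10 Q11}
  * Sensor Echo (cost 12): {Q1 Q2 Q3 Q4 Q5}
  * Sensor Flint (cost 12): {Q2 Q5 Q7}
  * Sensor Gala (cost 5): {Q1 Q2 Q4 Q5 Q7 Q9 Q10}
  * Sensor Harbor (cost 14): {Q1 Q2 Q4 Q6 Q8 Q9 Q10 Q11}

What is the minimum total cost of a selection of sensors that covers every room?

Bravo, Echo together cover every room (Bravo ∪ Echo = {Q1, Q2, Q3, Q4, Q5, Q6, Q7, Q8, Q9, Q10, Q11}); total cost 5 + 12 = 17.
The greedy pick Bravo, Gala, Delta costs 18; no covering selection beats 17.

17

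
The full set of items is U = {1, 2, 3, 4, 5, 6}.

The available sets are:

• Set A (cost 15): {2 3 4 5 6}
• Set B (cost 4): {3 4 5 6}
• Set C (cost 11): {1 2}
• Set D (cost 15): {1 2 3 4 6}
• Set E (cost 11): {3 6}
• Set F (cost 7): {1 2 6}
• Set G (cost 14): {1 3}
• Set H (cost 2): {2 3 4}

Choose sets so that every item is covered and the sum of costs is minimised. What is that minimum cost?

B, F together cover every item (B ∪ F = {1, 2, 3, 4, 5, 6}); total cost 4 + 7 = 11.
The greedy pick H, B, F costs 13; no covering selection beats 11.

11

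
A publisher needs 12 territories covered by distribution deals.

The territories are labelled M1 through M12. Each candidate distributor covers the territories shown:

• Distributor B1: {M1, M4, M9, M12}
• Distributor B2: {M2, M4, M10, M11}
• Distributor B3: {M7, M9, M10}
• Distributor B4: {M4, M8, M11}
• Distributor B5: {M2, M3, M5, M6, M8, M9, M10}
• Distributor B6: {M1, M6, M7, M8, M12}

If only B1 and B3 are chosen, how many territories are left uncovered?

6

Union of B1, B3 = {M1, M4, M7, M9, M10, M12}.
Not covered: M2, M3, M5, M6, M8, M11 — 6 territories.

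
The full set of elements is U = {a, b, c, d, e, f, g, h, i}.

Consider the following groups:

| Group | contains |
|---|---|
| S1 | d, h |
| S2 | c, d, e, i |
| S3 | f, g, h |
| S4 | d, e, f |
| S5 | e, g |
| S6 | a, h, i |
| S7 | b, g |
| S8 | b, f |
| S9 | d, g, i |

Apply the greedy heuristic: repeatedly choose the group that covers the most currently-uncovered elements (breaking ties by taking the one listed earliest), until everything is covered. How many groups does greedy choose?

Greedy: pick S2 (covers 4 new) → pick S3 (covers 3 new) → pick S6 (covers 1 new) → pick S7 (covers 1 new). Total picks: 4.

4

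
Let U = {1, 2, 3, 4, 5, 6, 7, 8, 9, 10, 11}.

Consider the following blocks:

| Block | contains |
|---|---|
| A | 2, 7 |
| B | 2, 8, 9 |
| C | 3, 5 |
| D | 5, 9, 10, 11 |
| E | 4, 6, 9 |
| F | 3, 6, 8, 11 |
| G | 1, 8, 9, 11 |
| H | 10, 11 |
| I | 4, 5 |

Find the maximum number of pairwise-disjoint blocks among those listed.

4

A, C, E, H are pairwise disjoint (A={2,7}; C={3,5}; E={4,6,9}; H={10,11}).
Every remaining block overlaps one of these, and no 5 of the listed blocks are pairwise disjoint, so 4 is the maximum.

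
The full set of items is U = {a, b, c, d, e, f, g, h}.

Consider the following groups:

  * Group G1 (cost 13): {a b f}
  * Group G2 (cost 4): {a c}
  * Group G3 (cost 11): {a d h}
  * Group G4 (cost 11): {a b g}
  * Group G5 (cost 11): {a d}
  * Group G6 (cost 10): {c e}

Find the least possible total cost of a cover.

G1, G3, G4, G6 together cover every item (G1 ∪ G3 ∪ G4 ∪ G6 = {a, b, c, d, e, f, g, h}); total cost 13 + 11 + 11 + 10 = 45.
The greedy pick G2, G3, G4, G6, G1 costs 49; no covering selection beats 45.

45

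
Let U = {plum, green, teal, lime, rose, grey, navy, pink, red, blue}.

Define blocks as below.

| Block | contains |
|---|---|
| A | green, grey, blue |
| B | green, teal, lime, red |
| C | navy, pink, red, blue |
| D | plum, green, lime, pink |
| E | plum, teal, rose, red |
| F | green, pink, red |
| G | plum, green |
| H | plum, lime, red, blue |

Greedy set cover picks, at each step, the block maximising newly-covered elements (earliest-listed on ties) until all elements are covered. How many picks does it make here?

4

Greedy: pick B (covers 4 new) → pick C (covers 3 new) → pick E (covers 2 new) → pick A (covers 1 new). Total picks: 4.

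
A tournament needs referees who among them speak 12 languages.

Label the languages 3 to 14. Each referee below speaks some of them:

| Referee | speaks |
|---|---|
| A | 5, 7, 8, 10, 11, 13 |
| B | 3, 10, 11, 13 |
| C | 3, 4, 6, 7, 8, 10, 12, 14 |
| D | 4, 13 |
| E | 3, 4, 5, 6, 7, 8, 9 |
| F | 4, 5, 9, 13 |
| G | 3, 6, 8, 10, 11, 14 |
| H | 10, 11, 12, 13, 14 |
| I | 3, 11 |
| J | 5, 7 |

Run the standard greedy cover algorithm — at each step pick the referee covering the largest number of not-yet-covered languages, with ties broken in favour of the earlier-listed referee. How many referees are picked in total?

Greedy: pick C (covers 8 new) → pick A (covers 3 new) → pick E (covers 1 new). Total picks: 3.
(The true minimum cover uses only 2 referees, so greedy is not optimal here.)

3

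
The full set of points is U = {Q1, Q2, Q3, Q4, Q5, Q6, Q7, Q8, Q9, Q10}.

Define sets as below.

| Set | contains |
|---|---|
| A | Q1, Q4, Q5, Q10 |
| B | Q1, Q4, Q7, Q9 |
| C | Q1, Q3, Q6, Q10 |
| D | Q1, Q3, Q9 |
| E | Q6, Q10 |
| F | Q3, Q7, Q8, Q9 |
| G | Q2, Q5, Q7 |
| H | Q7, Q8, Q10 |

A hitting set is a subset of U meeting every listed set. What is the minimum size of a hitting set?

T = {Q1, Q6, Q7} meets every set (each contains at least one member of T), and |T| = 3.
The sets D, E, G are pairwise disjoint, so any hitting set needs a separate point for each — at least 3. Hence 3 is optimal.

3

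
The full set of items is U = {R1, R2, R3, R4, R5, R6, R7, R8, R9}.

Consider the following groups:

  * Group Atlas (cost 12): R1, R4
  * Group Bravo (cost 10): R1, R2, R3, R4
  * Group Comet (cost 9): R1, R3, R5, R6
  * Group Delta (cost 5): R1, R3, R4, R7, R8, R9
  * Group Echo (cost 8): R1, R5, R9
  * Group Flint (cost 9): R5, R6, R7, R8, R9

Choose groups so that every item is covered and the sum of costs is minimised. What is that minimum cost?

Bravo, Flint together cover every item (Bravo ∪ Flint = {R1, R2, R3, R4, R5, R6, R7, R8, R9}); total cost 10 + 9 = 19.
The greedy pick Delta, Comet, Bravo costs 24; no covering selection beats 19.

19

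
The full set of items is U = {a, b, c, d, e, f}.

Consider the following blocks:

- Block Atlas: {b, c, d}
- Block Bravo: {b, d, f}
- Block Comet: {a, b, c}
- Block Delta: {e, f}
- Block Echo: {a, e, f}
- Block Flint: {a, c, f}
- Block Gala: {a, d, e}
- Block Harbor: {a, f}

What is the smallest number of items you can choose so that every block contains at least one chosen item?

3

Take H = {a, c, f}. Each listed block contains at least one of these, so H is a hitting set of size 3.
No choice of 2 items meets every block, so 3 is the minimum.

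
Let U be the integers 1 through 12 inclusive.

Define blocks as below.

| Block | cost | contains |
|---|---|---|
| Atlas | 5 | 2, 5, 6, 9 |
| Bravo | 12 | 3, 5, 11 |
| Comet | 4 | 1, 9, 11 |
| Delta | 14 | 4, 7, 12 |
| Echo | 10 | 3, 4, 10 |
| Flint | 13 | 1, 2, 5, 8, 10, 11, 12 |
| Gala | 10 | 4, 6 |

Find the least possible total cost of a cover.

Atlas, Delta, Echo, Flint together cover every point (Atlas ∪ Delta ∪ Echo ∪ Flint = {1, 2, 3, 4, 5, 6, 7, 8, 9, 10, 11, 12}); total cost 5 + 14 + 10 + 13 = 42.
The greedy pick Atlas, Comet, Echo, Flint, Delta costs 46; no covering selection beats 42.

42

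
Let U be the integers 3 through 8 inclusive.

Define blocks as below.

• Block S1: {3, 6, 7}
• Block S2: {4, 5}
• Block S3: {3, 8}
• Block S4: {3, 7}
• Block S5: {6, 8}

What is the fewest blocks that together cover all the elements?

3

Take {S1, S2, S3}. Their union is {3, 4, 5, 6, 7, 8}, which is all 6 elements.
Only S2 contains 4, so S2 is forced; the remaining 4 elements need at least 2 more blocks (each remaining block adds at most 3) — so at least 3 blocks are needed, and 3 is optimal.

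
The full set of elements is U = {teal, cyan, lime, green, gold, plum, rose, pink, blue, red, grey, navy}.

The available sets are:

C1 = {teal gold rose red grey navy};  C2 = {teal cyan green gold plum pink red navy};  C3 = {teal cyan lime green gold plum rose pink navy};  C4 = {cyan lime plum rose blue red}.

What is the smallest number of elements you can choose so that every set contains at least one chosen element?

2

The 2 elements {rose, red} hit every set.
No single element lies in every set, so at least 2 are needed and 2 is optimal.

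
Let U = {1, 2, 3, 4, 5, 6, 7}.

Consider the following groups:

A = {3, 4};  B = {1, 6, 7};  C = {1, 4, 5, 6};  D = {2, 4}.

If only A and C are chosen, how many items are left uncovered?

Union of A, C = {1, 3, 4, 5, 6}.
Not covered: 2, 7 — 2 items.

2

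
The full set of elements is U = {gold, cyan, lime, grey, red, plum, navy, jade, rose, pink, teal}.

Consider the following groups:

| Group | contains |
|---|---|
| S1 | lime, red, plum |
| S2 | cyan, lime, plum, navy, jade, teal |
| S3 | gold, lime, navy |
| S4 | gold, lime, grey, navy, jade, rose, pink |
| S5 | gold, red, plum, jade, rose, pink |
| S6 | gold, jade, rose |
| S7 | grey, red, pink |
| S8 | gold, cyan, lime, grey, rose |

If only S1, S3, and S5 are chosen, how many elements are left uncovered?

Union of S1, S3, S5 = {gold, lime, red, plum, navy, jade, rose, pink}.
Not covered: cyan, grey, teal — 3 elements.

3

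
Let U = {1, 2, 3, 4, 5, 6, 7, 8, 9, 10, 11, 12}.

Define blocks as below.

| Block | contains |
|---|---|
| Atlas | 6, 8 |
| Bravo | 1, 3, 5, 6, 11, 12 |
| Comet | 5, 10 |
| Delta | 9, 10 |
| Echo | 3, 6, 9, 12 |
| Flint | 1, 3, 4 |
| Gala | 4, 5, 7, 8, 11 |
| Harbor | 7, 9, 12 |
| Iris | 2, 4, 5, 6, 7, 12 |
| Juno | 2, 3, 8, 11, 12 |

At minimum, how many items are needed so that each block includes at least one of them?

H = {4, 5, 8, 9} meets every block (each contains at least one member of H), and |H| = 4.
The blocks Atlas, Comet, Flint, Harbor are pairwise disjoint, so any hitting set needs a separate item for each — at least 4. Hence 4 is optimal.

4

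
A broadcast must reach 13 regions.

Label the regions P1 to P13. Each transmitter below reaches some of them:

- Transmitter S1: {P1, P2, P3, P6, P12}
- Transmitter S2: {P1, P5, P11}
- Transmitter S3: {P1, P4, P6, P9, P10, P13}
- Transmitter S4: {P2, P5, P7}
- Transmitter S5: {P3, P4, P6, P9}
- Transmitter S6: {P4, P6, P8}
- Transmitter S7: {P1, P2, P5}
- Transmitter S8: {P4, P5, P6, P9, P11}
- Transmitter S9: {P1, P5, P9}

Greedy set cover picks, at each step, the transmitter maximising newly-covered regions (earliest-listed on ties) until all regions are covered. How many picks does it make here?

5

Greedy: pick S3 (covers 6 new) → pick S1 (covers 3 new) → pick S2 (covers 2 new) → pick S4 (covers 1 new) → pick S6 (covers 1 new). Total picks: 5.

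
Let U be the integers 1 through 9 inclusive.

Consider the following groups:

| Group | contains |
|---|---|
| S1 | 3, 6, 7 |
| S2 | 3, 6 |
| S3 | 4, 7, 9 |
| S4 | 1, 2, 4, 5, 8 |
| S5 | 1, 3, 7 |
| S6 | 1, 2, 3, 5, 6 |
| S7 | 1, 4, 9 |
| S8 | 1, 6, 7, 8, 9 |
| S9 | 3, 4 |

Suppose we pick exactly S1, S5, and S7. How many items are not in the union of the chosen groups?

3

Union of S1, S5, S7 = {1, 3, 4, 6, 7, 9}.
Not covered: 2, 5, 8 — 3 items.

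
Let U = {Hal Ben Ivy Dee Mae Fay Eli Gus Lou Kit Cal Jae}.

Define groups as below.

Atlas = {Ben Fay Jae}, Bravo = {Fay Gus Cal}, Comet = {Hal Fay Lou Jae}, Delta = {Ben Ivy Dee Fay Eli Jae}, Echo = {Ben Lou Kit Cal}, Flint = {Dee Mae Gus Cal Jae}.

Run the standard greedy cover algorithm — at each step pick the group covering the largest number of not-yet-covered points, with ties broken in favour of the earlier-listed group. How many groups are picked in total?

4

Greedy: pick Delta (covers 6 new) → pick Echo (covers 3 new) → pick Flint (covers 2 new) → pick Comet (covers 1 new). Total picks: 4.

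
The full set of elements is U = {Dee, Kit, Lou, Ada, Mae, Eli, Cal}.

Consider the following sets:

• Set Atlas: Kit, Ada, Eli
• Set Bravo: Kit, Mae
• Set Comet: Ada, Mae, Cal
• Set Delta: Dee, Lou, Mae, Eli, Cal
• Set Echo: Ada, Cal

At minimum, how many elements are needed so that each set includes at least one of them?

2

Take H = {Ada, Mae}. Each listed set contains at least one of these, so H is a hitting set of size 2.
The sets Bravo, Echo are pairwise disjoint, so any hitting set needs a separate element for each — at least 2. Hence 2 is optimal.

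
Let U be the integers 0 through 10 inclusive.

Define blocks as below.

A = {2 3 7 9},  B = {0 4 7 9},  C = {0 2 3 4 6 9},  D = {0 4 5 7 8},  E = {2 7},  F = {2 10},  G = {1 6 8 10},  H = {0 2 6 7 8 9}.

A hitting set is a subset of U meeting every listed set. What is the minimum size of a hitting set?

3

Take T = {2, 7, 10}. Each listed block contains at least one of these, so T is a hitting set of size 3.
No choice of 2 elements meets every block, so 3 is the minimum.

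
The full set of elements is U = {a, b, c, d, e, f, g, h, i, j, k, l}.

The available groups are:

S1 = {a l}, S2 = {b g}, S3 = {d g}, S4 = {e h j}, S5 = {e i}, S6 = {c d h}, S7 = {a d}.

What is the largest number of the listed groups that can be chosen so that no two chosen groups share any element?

4

S1, S2, S5, S6 are pairwise disjoint (S1={a,l}; S2={b,g}; S5={e,i}; S6={c,d,h}).
Every remaining group overlaps one of these, and no 5 of the listed groups are pairwise disjoint, so 4 is the maximum.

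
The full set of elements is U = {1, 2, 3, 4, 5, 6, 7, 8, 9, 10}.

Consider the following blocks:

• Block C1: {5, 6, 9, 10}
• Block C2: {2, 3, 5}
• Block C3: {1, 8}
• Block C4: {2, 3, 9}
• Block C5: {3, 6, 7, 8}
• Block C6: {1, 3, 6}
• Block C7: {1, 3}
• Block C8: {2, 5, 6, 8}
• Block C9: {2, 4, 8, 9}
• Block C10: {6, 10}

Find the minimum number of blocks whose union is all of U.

4

Take {C1, C5, C6, C9}. Their union is {1, 2, 3, 4, 5, 6, 7, 8, 9, 10}, which is all 10 elements.
No 3 of the 10 blocks cover everything (all 120 combinations miss at least one element), so 4 is optimal.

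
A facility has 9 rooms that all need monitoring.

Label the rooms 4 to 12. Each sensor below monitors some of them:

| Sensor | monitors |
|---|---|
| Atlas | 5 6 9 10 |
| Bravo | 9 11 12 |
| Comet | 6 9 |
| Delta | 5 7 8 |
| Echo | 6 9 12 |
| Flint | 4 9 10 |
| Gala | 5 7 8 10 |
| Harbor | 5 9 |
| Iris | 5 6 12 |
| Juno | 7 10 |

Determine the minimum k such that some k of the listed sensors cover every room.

4

Take {Bravo, Delta, Flint, Iris}. Their union is {4, 5, 6, 7, 8, 9, 10, 11, 12}, which is all 9 rooms.
No 3 of the 10 sensors cover everything (all 120 combinations miss at least one room), so 4 is optimal.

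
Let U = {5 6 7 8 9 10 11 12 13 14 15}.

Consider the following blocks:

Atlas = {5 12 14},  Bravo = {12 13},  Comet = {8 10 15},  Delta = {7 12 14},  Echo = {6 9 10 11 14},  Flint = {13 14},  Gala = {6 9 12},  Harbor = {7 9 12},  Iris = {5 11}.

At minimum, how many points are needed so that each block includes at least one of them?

4

Take H = {5, 8, 12, 14}. Each listed block contains at least one of these, so H is a hitting set of size 4.
The blocks Comet, Flint, Harbor, Iris are pairwise disjoint, so any hitting set needs a separate point for each — at least 4. Hence 4 is optimal.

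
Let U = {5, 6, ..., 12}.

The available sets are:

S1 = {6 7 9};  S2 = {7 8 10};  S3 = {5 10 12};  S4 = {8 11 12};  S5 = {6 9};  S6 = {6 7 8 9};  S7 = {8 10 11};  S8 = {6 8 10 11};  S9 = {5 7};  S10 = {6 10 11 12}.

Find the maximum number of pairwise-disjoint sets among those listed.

S5, S7, S9 are pairwise disjoint (S5={6,9}; S7={8,10,11}; S9={5,7}).
Every remaining set overlaps one of these, and no 4 of the listed sets are pairwise disjoint, so 3 is the maximum.

3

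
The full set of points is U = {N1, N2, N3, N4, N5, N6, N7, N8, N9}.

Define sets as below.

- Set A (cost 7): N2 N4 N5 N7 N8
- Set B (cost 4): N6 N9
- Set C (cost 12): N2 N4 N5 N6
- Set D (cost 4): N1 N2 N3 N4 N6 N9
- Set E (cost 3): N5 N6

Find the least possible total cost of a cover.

11

A, D together cover every point (A ∪ D = {N1, N2, N3, N4, N5, N6, N7, N8, N9}); total cost 7 + 4 = 11.
No covering selection has total cost below 11.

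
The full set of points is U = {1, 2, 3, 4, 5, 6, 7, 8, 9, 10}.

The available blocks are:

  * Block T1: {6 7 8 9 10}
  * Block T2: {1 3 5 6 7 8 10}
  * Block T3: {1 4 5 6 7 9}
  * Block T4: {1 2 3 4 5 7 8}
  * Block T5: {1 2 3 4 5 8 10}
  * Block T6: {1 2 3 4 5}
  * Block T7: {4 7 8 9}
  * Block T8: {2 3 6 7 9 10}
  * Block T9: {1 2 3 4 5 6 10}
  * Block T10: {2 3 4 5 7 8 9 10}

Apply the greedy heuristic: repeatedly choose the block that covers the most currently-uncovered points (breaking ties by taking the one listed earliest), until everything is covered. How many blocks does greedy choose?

2

Greedy: pick T10 (covers 8 new) → pick T2 (covers 2 new). Total picks: 2.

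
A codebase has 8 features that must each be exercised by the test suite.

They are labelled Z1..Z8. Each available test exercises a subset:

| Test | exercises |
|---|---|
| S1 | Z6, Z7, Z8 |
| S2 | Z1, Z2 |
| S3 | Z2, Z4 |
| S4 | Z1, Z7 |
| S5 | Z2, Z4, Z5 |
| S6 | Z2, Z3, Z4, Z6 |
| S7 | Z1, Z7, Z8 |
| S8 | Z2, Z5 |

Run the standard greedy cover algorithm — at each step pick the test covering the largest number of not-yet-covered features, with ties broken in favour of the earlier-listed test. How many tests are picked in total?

3

Greedy: pick S6 (covers 4 new) → pick S7 (covers 3 new) → pick S5 (covers 1 new). Total picks: 3.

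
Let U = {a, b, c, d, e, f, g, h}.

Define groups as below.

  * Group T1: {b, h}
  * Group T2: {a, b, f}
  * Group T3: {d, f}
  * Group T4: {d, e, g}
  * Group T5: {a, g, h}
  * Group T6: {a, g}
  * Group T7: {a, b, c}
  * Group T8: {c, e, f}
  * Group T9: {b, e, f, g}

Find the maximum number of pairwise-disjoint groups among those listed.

3

T1, T3, T6 are pairwise disjoint (T1={b,h}; T3={d,f}; T6={a,g}).
Every remaining group overlaps one of these, and no 4 of the listed groups are pairwise disjoint, so 3 is the maximum.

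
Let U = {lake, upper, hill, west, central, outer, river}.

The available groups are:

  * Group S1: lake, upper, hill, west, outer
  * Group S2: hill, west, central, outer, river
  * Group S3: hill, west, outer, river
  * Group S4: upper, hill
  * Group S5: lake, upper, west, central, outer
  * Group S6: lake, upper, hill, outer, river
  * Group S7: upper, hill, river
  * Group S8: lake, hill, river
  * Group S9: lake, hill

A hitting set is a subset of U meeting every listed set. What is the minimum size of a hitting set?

The 2 items {lake, hill} hit every group.
No single item lies in every group, so at least 2 are needed and 2 is optimal.

2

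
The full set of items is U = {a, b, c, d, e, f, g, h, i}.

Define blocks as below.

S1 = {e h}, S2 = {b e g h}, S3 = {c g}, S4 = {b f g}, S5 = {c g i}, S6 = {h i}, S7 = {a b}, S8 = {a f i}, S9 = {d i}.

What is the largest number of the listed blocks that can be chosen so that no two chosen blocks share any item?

4

S1, S3, S7, S9 are pairwise disjoint (S1={e,h}; S3={c,g}; S7={a,b}; S9={d,i}).
Every remaining block overlaps one of these, and no 5 of the listed blocks are pairwise disjoint, so 4 is the maximum.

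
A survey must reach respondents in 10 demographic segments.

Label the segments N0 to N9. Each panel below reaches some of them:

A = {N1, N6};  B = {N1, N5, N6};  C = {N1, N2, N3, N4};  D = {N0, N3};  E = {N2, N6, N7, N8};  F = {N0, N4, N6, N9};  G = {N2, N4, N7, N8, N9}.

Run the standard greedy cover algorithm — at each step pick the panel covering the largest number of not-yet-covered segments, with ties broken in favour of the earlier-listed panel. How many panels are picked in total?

3

Greedy: pick G (covers 5 new) → pick B (covers 3 new) → pick D (covers 2 new). Total picks: 3.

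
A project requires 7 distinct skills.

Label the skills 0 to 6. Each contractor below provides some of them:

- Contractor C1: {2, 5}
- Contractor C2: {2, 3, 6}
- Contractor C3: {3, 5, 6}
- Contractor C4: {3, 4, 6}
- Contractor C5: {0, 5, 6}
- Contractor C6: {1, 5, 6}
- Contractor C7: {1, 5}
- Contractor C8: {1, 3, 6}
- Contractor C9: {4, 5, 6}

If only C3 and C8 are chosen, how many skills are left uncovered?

Union of C3, C8 = {1, 3, 5, 6}.
Not covered: 0, 2, 4 — 3 skills.

3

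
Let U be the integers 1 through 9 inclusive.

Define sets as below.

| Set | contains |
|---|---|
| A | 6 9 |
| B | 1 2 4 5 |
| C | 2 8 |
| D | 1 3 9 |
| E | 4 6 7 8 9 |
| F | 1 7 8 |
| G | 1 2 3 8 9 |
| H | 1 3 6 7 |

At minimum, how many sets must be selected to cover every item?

3

B and G and H together: B ∪ G ∪ H = {1, 2, 3, 4, 5, 6, 7, 8, 9} — every item is covered.
Only B contains 5, so B is forced; the remaining 5 items need at least 2 more sets (each remaining set adds at most 4) — so at least 3 sets are needed, and 3 is optimal.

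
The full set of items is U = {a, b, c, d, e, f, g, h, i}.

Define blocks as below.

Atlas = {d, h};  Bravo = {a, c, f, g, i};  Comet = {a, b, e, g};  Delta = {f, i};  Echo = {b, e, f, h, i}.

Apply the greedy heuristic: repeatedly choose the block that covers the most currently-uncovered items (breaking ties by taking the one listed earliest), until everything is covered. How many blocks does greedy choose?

Greedy: pick Bravo (covers 5 new) → pick Echo (covers 3 new) → pick Atlas (covers 1 new). Total picks: 3.

3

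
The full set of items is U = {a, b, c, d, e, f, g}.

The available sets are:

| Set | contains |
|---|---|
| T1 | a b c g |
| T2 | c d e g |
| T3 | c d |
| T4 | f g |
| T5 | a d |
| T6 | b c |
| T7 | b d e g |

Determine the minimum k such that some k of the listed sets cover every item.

T1 and T2 and T4 together: T1 ∪ T2 ∪ T4 = {a, b, c, d, e, f, g} — every item is covered.
Only T4 contains f, so T4 is forced; the remaining 5 items need at least 2 more sets (each remaining set adds at most 3) — so at least 3 sets are needed, and 3 is optimal.

3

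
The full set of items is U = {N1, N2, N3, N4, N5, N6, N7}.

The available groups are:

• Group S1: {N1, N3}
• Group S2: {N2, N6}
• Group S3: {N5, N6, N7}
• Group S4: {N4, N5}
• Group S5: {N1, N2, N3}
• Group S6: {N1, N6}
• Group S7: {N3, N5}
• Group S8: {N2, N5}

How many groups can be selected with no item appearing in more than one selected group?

3

S1, S2, S4 are pairwise disjoint (S1={N1,N3}; S2={N2,N6}; S4={N4,N5}).
Every remaining group overlaps one of these, and no 4 of the listed groups are pairwise disjoint, so 3 is the maximum.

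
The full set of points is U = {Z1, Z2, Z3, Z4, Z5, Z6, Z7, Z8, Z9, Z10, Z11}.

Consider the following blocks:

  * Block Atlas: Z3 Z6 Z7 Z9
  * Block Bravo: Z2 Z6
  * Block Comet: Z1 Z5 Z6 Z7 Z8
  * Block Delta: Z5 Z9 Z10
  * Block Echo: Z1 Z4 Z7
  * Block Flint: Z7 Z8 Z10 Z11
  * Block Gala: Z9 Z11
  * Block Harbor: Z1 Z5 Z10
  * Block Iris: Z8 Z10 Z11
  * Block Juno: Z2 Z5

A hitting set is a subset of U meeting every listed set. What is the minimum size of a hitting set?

4

H = {Z1, Z2, Z8, Z9} meets every block (each contains at least one member of H), and |H| = 4.
No choice of 3 points meets every block, so 4 is the minimum.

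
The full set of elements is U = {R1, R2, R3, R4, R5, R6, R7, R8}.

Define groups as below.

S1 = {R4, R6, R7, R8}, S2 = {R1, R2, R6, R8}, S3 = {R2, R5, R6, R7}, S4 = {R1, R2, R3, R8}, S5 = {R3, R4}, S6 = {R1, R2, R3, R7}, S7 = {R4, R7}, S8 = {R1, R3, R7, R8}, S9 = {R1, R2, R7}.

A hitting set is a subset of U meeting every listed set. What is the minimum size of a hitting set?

The 3 elements {R2, R3, R4} hit every group.
No choice of 2 elements meets every group, so 3 is the minimum.

3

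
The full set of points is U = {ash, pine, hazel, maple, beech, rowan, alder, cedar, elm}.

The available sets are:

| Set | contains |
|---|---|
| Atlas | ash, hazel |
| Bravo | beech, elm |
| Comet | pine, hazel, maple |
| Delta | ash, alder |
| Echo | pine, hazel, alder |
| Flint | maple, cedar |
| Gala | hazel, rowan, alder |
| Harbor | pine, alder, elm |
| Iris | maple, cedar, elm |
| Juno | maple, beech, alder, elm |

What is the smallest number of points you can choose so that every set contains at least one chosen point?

The 4 points {ash, maple, beech, alder} hit every set.
No choice of 3 points meets every set, so 4 is the minimum.

4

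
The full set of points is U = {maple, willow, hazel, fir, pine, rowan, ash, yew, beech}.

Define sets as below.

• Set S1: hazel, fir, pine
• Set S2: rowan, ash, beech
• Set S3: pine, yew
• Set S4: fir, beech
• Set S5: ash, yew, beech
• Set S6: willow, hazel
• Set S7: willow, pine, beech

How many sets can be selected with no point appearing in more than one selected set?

S2, S3, S6 are pairwise disjoint (S2={rowan,ash,beech}; S3={pine,yew}; S6={willow,hazel}).
Every remaining set overlaps one of these, and no 4 of the listed sets are pairwise disjoint, so 3 is the maximum.

3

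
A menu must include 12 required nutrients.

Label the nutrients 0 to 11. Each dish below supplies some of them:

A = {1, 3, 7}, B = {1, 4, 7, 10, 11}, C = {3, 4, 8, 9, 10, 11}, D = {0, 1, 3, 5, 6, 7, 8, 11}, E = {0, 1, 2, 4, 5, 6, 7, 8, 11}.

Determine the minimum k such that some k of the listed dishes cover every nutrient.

Take {C, E}. Their union is {0, 1, 2, 3, 4, 5, 6, 7, 8, 9, 10, 11}, which is all 12 nutrients.
No single dish has all 12 nutrients (the largest, E, has 9), so 2 is optimal.

2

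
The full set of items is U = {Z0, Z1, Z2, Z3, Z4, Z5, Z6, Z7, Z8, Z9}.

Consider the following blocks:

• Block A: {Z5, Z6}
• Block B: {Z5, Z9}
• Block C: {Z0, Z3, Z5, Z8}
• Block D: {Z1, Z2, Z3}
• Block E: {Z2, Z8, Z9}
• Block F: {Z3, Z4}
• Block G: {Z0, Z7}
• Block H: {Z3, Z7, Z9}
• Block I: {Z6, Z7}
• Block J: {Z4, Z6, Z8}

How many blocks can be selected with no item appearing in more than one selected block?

B, D, G, J are pairwise disjoint (B={Z5,Z9}; D={Z1,Z2,Z3}; G={Z0,Z7}; J={Z4,Z6,Z8}).
Every remaining block overlaps one of these, and no 5 of the listed blocks are pairwise disjoint, so 4 is the maximum.

4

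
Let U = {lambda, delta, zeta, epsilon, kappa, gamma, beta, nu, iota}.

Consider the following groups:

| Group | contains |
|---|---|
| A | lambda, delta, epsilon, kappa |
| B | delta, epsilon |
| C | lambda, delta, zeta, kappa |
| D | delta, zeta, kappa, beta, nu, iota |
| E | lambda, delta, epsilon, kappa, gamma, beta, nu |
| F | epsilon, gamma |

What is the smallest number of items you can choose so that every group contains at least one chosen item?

Take H = {epsilon, kappa}. Each listed group contains at least one of these, so H is a hitting set of size 2.
The groups D, F are pairwise disjoint, so any hitting set needs a separate item for each — at least 2. Hence 2 is optimal.

2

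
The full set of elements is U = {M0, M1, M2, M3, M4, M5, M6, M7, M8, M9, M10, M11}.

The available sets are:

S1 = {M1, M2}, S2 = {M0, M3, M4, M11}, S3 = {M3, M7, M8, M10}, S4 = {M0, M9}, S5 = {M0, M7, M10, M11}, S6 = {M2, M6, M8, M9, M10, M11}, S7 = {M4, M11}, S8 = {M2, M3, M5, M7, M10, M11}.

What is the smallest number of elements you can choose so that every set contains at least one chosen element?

4

The 4 elements {M0, M2, M8, M11} hit every set.
The sets S1, S3, S4, S7 are pairwise disjoint, so any hitting set needs a separate element for each — at least 4. Hence 4 is optimal.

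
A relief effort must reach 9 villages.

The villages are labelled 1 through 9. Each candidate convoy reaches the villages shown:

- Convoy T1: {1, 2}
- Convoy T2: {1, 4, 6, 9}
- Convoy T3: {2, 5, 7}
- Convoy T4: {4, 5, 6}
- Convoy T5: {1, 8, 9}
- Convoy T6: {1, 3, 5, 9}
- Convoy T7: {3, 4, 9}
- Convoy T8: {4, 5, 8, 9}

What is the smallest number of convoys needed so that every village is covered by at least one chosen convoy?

4

T3 and T4 and T5 and T6 together: T3 ∪ T4 ∪ T5 ∪ T6 = {1, 2, 3, 4, 5, 6, 7, 8, 9} — every village is covered.
No 3 of the 8 convoys cover everything (all 56 combinations miss at least one village), so 4 is optimal.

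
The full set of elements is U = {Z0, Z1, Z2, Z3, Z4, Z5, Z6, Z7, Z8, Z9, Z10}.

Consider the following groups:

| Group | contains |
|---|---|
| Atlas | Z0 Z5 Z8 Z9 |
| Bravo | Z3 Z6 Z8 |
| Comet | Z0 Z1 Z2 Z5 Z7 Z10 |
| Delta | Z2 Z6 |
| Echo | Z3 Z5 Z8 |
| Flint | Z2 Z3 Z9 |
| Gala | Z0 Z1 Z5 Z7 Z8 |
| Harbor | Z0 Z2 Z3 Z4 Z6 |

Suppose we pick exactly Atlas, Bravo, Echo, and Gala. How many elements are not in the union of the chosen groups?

Union of Atlas, Bravo, Echo, Gala = {Z0, Z1, Z3, Z5, Z6, Z7, Z8, Z9}.
Not covered: Z2, Z4, Z10 — 3 elements.

3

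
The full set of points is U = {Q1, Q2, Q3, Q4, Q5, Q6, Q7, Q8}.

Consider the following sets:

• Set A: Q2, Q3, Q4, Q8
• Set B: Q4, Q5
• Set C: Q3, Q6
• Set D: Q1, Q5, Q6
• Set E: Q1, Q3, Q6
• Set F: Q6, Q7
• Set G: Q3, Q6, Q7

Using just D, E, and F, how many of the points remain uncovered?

3

Union of D, E, F = {Q1, Q3, Q5, Q6, Q7}.
Not covered: Q2, Q4, Q8 — 3 points.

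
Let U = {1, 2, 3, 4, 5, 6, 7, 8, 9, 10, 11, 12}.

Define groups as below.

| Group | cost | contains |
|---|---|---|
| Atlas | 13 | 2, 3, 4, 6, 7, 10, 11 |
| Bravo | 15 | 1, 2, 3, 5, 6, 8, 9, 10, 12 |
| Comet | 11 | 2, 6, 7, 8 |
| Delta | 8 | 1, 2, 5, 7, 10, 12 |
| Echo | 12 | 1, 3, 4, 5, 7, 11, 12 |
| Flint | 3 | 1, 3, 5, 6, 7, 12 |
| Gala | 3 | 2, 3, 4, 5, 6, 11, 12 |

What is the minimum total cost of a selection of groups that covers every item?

Bravo, Flint, Gala together cover every item (Bravo ∪ Flint ∪ Gala = {1, 2, 3, 4, 5, 6, 7, 8, 9, 10, 11, 12}); total cost 15 + 3 + 3 = 21.
No covering selection has total cost below 21.

21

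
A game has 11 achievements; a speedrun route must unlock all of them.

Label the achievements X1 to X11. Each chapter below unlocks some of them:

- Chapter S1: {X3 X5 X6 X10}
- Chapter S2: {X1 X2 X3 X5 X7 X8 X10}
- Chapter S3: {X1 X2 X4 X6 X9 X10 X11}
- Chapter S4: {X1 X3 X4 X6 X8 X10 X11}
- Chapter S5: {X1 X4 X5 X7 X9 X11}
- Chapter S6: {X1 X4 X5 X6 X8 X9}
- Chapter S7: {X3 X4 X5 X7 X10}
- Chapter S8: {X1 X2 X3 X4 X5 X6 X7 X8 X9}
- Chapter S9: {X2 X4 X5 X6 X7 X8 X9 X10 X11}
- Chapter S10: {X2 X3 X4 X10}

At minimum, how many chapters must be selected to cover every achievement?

2

S2 and S3 together: S2 ∪ S3 = {X1, X2, X3, X4, X5, X6, X7, X8, X9, X10, X11} — every achievement is covered.
No single chapter has all 11 achievements (the largest, S8, has 9), so 2 is optimal.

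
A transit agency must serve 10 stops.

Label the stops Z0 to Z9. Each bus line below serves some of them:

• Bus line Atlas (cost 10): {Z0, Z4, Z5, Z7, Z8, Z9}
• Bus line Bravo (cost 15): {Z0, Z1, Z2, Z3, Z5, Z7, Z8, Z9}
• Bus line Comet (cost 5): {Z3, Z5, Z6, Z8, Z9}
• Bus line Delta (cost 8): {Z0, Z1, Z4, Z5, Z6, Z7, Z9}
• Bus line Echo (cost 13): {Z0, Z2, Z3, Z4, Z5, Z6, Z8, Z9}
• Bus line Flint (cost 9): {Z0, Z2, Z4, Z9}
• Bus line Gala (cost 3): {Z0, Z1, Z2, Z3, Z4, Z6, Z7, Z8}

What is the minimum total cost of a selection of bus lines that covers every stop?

8

Comet, Gala together cover every stop (Comet ∪ Gala = {Z0, Z1, Z2, Z3, Z4, Z5, Z6, Z7, Z8, Z9}); total cost 5 + 3 = 8.
No covering selection has total cost below 8.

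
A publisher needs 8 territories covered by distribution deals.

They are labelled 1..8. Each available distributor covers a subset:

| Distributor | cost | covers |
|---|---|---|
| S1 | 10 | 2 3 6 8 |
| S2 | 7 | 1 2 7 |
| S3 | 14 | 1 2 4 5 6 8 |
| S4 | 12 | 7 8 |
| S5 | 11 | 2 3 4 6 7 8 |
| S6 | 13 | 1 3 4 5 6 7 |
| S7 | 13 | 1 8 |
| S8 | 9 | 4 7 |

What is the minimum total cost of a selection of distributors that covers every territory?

S1, S6 together cover every territory (S1 ∪ S6 = {1, 2, 3, 4, 5, 6, 7, 8}); total cost 10 + 13 = 23.
The greedy pick S5, S6 costs 24; no covering selection beats 23.

23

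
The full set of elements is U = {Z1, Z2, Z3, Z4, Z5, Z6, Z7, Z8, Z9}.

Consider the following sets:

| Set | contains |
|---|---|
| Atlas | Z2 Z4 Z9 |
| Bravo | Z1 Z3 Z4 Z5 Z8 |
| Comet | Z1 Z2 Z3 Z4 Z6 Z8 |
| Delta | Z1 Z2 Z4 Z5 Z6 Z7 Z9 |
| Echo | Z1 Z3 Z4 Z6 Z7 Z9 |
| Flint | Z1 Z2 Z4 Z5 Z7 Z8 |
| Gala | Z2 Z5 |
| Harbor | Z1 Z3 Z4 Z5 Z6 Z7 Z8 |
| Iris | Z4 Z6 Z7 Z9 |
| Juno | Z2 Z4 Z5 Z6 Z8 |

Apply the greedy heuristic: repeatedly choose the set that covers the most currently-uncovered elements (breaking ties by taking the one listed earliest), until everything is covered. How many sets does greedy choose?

Greedy: pick Delta (covers 7 new) → pick Bravo (covers 2 new). Total picks: 2.

2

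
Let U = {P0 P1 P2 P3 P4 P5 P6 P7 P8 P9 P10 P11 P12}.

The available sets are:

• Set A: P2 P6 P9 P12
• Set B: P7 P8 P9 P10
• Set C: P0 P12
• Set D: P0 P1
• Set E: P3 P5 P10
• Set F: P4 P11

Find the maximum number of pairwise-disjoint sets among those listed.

4

A, D, E, F are pairwise disjoint (A={P2,P6,P9,P12}; D={P0,P1}; E={P3,P5,P10}; F={P4,P11}).
Every remaining set overlaps one of these, and no 5 of the listed sets are pairwise disjoint, so 4 is the maximum.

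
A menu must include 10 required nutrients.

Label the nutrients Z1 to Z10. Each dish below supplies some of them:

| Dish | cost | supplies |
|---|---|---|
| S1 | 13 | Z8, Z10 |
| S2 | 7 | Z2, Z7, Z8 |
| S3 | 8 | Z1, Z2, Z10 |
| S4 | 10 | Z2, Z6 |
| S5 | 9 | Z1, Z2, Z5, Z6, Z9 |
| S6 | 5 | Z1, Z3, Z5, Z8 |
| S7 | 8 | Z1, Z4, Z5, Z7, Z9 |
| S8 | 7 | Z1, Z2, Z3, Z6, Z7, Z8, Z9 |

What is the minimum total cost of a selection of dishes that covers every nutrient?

23

S3, S7, S8 together cover every nutrient (S3 ∪ S7 ∪ S8 = {Z1, Z2, Z3, Z4, Z5, Z6, Z7, Z8, Z9, Z10}); total cost 8 + 8 + 7 = 23.
No covering selection has total cost below 23.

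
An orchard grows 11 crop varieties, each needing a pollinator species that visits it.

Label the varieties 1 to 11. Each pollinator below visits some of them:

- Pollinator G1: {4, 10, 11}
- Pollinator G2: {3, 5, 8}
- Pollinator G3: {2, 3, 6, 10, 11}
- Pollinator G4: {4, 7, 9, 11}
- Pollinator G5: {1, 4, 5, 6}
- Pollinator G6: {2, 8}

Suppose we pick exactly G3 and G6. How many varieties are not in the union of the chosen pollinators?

Union of G3, G6 = {2, 3, 6, 8, 10, 11}.
Not covered: 1, 4, 5, 7, 9 — 5 varieties.

5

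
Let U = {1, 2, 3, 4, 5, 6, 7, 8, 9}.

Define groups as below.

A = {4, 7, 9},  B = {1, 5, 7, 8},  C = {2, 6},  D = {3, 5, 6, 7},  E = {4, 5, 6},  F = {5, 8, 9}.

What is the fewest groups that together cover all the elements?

4

A, B, C, and D cover everything between them: the union {1, 2, 3, 4, 5, 6, 7, 8, 9} is all of U.
Only B contains 1, so B is forced; the remaining 5 elements need at least 3 more groups (each remaining group adds at most 2) — so at least 4 groups are needed, and 4 is optimal.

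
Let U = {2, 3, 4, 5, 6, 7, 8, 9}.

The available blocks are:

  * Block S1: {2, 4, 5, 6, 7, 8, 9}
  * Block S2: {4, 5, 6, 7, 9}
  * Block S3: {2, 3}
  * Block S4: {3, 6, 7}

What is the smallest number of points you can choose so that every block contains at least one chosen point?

The 2 points {3, 5} hit every block.
The blocks S2, S3 are pairwise disjoint, so any hitting set needs a separate point for each — at least 2. Hence 2 is optimal.

2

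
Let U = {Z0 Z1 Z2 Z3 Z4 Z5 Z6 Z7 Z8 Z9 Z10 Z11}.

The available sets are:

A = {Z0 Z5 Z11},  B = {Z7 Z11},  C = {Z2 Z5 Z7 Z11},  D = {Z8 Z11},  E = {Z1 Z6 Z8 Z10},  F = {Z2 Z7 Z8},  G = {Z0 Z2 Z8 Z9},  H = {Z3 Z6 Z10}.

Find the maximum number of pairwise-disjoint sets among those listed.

3

A, F, H are pairwise disjoint (A={Z0,Z5,Z11}; F={Z2,Z7,Z8}; H={Z3,Z6,Z10}).
Every remaining set overlaps one of these, and no 4 of the listed sets are pairwise disjoint, so 3 is the maximum.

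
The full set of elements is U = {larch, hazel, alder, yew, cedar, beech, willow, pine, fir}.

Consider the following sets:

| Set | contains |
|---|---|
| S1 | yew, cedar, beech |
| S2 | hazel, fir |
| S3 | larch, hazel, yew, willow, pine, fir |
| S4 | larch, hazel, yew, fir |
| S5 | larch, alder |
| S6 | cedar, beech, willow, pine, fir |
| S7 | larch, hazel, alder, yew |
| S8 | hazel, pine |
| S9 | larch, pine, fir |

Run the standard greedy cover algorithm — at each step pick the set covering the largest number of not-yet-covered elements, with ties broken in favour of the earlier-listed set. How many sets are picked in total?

Greedy: pick S3 (covers 6 new) → pick S1 (covers 2 new) → pick S5 (covers 1 new). Total picks: 3.
(The true minimum cover uses only 2 sets, so greedy is not optimal here.)

3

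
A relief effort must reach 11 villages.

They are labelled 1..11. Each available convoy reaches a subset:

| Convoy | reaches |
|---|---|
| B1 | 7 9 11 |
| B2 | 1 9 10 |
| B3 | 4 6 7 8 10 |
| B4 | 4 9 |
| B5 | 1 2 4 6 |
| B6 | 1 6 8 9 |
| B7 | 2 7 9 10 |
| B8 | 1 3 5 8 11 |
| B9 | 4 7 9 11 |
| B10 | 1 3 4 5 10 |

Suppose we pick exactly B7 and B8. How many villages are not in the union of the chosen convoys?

Union of B7, B8 = {1, 2, 3, 5, 7, 8, 9, 10, 11}.
Not covered: 4, 6 — 2 villages.

2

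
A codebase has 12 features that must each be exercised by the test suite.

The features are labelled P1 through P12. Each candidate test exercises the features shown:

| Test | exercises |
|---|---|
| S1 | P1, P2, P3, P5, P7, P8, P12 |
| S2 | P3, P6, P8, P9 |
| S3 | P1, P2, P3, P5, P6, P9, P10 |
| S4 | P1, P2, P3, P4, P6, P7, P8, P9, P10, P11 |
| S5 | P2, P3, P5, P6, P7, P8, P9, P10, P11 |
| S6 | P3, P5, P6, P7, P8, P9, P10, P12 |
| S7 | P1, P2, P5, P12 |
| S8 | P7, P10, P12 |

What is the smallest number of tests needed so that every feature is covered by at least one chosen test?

2

Take {S4, S7}. Their union is {P1, P2, P3, P4, P5, P6, P7, P8, P9, P10, P11, P12}, which is all 12 features.
No single test has all 12 features (the largest, S4, has 10), so 2 is optimal.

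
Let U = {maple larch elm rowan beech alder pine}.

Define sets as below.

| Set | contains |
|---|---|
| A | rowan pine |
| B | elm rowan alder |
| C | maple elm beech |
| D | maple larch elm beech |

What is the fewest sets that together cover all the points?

3

A and B and D together: A ∪ B ∪ D = {maple, larch, elm, rowan, beech, alder, pine} — every point is covered.
Only D contains larch, so D is forced; the remaining 3 points need at least 2 more sets (each remaining set adds at most 2) — so at least 3 sets are needed, and 3 is optimal.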